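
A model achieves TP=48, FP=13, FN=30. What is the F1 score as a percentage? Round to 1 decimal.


Precision = TP / (TP + FP) = 48 / 61 = 0.7869
Recall = TP / (TP + FN) = 48 / 78 = 0.6154
F1 = 2 * P * R / (P + R)
= 2 * 0.7869 * 0.6154 / (0.7869 + 0.6154)
= 0.9685 / 1.4023
= 0.6906
As percentage: 69.1%

69.1


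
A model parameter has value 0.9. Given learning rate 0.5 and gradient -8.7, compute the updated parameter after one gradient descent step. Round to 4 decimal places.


w_new = w_old - lr * gradient
= 0.9 - 0.5 * -8.7
= 0.9 - (-4.35)
= 5.2500

5.2500


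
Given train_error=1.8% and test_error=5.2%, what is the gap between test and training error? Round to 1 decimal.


Generalization gap = test_error - train_error
= 5.2 - 1.8
= 3.4%
A moderate gap.

3.4


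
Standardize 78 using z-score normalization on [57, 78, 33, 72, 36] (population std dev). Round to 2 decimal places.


Mean = (57 + 78 + 33 + 72 + 36) / 5 = 55.2
Variance = sum((x_i - mean)^2) / n = 333.36
Std = sqrt(333.36) = 18.2581
Z = (x - mean) / std
= (78 - 55.2) / 18.2581
= 22.8 / 18.2581
= 1.25

1.25


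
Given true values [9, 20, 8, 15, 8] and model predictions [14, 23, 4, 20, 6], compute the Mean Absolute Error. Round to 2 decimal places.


Absolute errors: [5, 3, 4, 5, 2]
Sum of absolute errors = 19
MAE = 19 / 5 = 3.80

3.80


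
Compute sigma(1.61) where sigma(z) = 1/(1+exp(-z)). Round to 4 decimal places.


sigmoid(z) = 1 / (1 + exp(-z))
exp(-(1.61)) = exp(-1.61) = 0.1999
1 + 0.1999 = 1.1999
1 / 1.1999 = 0.8334

0.8334


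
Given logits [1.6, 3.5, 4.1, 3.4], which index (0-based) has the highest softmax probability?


Softmax is a monotonic transformation, so it preserves the argmax.
We need to find the index of the maximum logit.
Index 0: 1.6
Index 1: 3.5
Index 2: 4.1
Index 3: 3.4
Maximum logit = 4.1 at index 2

2


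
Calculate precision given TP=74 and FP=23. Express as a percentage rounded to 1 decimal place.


Precision = TP / (TP + FP) * 100
= 74 / (74 + 23)
= 74 / 97
= 0.7629
= 76.3%

76.3


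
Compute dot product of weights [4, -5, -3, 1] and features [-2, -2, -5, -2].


Element-wise products:
4 * -2 = -8
-5 * -2 = 10
-3 * -5 = 15
1 * -2 = -2
Sum = -8 + 10 + 15 + -2
= 15

15


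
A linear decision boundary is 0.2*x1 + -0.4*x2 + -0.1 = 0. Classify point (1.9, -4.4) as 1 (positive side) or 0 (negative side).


Compute 0.2 * 1.9 + -0.4 * -4.4 + -0.1
= 0.38 + 1.76 + -0.1
= 2.04
Since 2.04 >= 0, the point is on the positive side.

1


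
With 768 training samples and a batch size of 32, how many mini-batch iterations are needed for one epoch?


Iterations per epoch = dataset_size / batch_size
= 768 / 32
= 24

24


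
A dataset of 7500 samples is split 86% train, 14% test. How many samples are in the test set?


Train samples = 7500 * 86% = 6450
Test samples = 7500 - 6450
= 1050

1050


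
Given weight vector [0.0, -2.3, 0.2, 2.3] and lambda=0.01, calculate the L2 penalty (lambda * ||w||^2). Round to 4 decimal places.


Squaring each weight:
0.0^2 = 0.0
(-2.3)^2 = 5.29
0.2^2 = 0.04
2.3^2 = 5.29
Sum of squares = 10.62
Penalty = 0.01 * 10.62 = 0.1062

0.1062


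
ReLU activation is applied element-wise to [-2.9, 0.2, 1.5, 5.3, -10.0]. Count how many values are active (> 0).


ReLU(x) = max(0, x) for each element:
ReLU(-2.9) = 0
ReLU(0.2) = 0.2
ReLU(1.5) = 1.5
ReLU(5.3) = 5.3
ReLU(-10.0) = 0
Active neurons (>0): 3

3


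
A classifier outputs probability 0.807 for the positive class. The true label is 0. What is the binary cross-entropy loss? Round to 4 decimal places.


For y=0: Loss = -log(1-p)
= -log(1 - 0.807)
= -log(0.193)
= -(-1.6451)
= 1.6451

1.6451


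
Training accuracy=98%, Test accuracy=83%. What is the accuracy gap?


Gap = train_accuracy - test_accuracy
= 98 - 83
= 15%
This gap suggests the model is overfitting.

15


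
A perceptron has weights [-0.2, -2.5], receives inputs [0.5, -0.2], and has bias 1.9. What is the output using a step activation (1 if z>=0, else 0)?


z = w . x + b
= -0.2*0.5 + -2.5*-0.2 + 1.9
= -0.1 + 0.5 + 1.9
= 0.4 + 1.9
= 2.3
Since z = 2.3 >= 0, output = 1

1


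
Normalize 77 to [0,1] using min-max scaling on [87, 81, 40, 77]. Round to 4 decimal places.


Min = 40, Max = 87
Range = 87 - 40 = 47
Scaled = (x - min) / (max - min)
= (77 - 40) / 47
= 37 / 47
= 0.7872

0.7872


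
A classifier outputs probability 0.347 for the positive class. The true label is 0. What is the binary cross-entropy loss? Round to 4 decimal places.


For y=0: Loss = -log(1-p)
= -log(1 - 0.347)
= -log(0.653)
= -(-0.4262)
= 0.4262

0.4262


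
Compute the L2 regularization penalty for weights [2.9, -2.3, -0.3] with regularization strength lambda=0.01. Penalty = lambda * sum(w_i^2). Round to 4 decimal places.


Squaring each weight:
2.9^2 = 8.41
(-2.3)^2 = 5.29
(-0.3)^2 = 0.09
Sum of squares = 13.79
Penalty = 0.01 * 13.79 = 0.1379

0.1379


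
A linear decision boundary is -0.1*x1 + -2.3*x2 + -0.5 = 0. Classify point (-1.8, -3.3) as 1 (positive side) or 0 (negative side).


Compute -0.1 * -1.8 + -2.3 * -3.3 + -0.5
= 0.18 + 7.59 + -0.5
= 7.27
Since 7.27 >= 0, the point is on the positive side.

1


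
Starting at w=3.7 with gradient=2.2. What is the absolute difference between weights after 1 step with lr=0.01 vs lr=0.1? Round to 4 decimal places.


With lr=0.01: w_new = 3.7 - 0.01 * 2.2 = 3.678
With lr=0.1: w_new = 3.7 - 0.1 * 2.2 = 3.48
Absolute difference = |3.678 - 3.48|
= 0.1980

0.1980


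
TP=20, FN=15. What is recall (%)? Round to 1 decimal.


Recall = TP / (TP + FN) * 100
= 20 / (20 + 15)
= 20 / 35
= 0.5714
= 57.1%

57.1


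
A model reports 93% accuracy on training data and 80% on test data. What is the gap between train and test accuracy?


Gap = train_accuracy - test_accuracy
= 93 - 80
= 13%
This gap suggests the model is overfitting.

13


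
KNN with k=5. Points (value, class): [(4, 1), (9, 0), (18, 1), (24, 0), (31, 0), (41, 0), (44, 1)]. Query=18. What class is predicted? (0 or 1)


Distances from query 18:
Point 18 (class 1): distance = 0
Point 24 (class 0): distance = 6
Point 9 (class 0): distance = 9
Point 31 (class 0): distance = 13
Point 4 (class 1): distance = 14
K=5 nearest neighbors: classes = [1, 0, 0, 0, 1]
Votes for class 1: 2 / 5
Majority vote => class 0

0


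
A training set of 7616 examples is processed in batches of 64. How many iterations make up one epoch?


Iterations per epoch = dataset_size / batch_size
= 7616 / 64
= 119

119


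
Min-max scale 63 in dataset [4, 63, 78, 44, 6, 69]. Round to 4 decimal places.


Min = 4, Max = 78
Range = 78 - 4 = 74
Scaled = (x - min) / (max - min)
= (63 - 4) / 74
= 59 / 74
= 0.7973

0.7973


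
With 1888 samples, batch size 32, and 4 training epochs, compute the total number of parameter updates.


Iterations per epoch = 1888 / 32 = 59
Total updates = iterations_per_epoch * epochs
= 59 * 4
= 236

236


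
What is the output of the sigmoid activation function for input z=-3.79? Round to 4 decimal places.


sigmoid(z) = 1 / (1 + exp(-z))
exp(-(-3.79)) = exp(3.79) = 44.2564
1 + 44.2564 = 45.2564
1 / 45.2564 = 0.0221

0.0221


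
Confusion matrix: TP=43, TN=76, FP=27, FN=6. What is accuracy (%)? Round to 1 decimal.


Accuracy = (TP + TN) / (TP + TN + FP + FN) * 100
= (43 + 76) / (43 + 76 + 27 + 6)
= 119 / 152
= 0.7829
= 78.3%

78.3


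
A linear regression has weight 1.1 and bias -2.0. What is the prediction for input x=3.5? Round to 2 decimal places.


y = 1.1 * 3.5 + (-2.0)
= 3.85 + (-2.0)
= 1.85

1.85


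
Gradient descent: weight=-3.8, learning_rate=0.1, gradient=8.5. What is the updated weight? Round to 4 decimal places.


w_new = w_old - lr * gradient
= -3.8 - 0.1 * 8.5
= -3.8 - (0.85)
= -4.6500

-4.6500


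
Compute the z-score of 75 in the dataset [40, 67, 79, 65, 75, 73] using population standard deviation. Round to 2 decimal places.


Mean = (40 + 67 + 79 + 65 + 75 + 73) / 6 = 66.5
Variance = sum((x_i - mean)^2) / n = 162.5833
Std = sqrt(162.5833) = 12.7508
Z = (x - mean) / std
= (75 - 66.5) / 12.7508
= 8.5 / 12.7508
= 0.67

0.67


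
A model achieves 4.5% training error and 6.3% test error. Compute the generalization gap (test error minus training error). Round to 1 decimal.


Generalization gap = test_error - train_error
= 6.3 - 4.5
= 1.8%
A small gap suggests good generalization.

1.8


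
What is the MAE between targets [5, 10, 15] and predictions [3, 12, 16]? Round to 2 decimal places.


Absolute errors: [2, 2, 1]
Sum of absolute errors = 5
MAE = 5 / 3 = 1.67

1.67


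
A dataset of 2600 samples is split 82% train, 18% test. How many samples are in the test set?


Train samples = 2600 * 82% = 2132
Test samples = 2600 - 2132
= 468

468


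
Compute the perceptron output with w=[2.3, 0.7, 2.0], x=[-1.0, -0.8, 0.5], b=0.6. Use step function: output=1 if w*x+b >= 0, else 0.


z = w . x + b
= 2.3*-1.0 + 0.7*-0.8 + 2.0*0.5 + 0.6
= -2.3 + -0.56 + 1.0 + 0.6
= -1.86 + 0.6
= -1.26
Since z = -1.26 < 0, output = 0

0


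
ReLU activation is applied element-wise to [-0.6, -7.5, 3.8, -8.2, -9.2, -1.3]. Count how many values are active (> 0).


ReLU(x) = max(0, x) for each element:
ReLU(-0.6) = 0
ReLU(-7.5) = 0
ReLU(3.8) = 3.8
ReLU(-8.2) = 0
ReLU(-9.2) = 0
ReLU(-1.3) = 0
Active neurons (>0): 1

1


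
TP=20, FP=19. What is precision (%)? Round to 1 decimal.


Precision = TP / (TP + FP) * 100
= 20 / (20 + 19)
= 20 / 39
= 0.5128
= 51.3%

51.3


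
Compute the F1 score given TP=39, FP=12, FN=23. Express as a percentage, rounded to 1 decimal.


Precision = TP / (TP + FP) = 39 / 51 = 0.7647
Recall = TP / (TP + FN) = 39 / 62 = 0.629
F1 = 2 * P * R / (P + R)
= 2 * 0.7647 * 0.629 / (0.7647 + 0.629)
= 0.962 / 1.3937
= 0.6903
As percentage: 69.0%

69.0


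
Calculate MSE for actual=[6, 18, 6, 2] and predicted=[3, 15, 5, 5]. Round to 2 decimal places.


Differences: [3, 3, 1, -3]
Squared errors: [9, 9, 1, 9]
Sum of squared errors = 28
MSE = 28 / 4 = 7.00

7.00


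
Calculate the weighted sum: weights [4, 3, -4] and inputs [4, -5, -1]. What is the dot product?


Element-wise products:
4 * 4 = 16
3 * -5 = -15
-4 * -1 = 4
Sum = 16 + -15 + 4
= 5

5


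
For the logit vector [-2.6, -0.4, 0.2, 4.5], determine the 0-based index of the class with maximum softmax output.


Softmax is a monotonic transformation, so it preserves the argmax.
We need to find the index of the maximum logit.
Index 0: -2.6
Index 1: -0.4
Index 2: 0.2
Index 3: 4.5
Maximum logit = 4.5 at index 3

3


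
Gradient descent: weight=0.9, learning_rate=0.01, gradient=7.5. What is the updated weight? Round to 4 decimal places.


w_new = w_old - lr * gradient
= 0.9 - 0.01 * 7.5
= 0.9 - (0.075)
= 0.8250

0.8250


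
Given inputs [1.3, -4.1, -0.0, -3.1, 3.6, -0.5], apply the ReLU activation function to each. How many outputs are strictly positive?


ReLU(x) = max(0, x) for each element:
ReLU(1.3) = 1.3
ReLU(-4.1) = 0
ReLU(-0.0) = 0
ReLU(-3.1) = 0
ReLU(3.6) = 3.6
ReLU(-0.5) = 0
Active neurons (>0): 2

2


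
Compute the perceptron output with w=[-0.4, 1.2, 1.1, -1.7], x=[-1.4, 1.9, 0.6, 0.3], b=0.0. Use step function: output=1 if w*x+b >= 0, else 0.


z = w . x + b
= -0.4*-1.4 + 1.2*1.9 + 1.1*0.6 + -1.7*0.3 + 0.0
= 0.56 + 2.28 + 0.66 + -0.51 + 0.0
= 2.99 + 0.0
= 2.99
Since z = 2.99 >= 0, output = 1

1


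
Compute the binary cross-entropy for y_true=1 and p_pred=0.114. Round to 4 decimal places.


For y=1: Loss = -log(p)
= -log(0.114)
= -(-2.1716)
= 2.1716

2.1716


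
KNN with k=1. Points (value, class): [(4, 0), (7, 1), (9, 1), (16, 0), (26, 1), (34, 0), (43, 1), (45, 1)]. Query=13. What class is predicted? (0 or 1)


Distances from query 13:
Point 16 (class 0): distance = 3
K=1 nearest neighbors: classes = [0]
Votes for class 1: 0 / 1
Majority vote => class 0

0


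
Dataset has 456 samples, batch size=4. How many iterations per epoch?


Iterations per epoch = dataset_size / batch_size
= 456 / 4
= 114

114


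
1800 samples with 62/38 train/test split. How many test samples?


Train samples = 1800 * 62% = 1116
Test samples = 1800 - 1116
= 684

684


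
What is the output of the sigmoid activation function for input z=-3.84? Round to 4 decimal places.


sigmoid(z) = 1 / (1 + exp(-z))
exp(-(-3.84)) = exp(3.84) = 46.5255
1 + 46.5255 = 47.5255
1 / 47.5255 = 0.0210

0.0210


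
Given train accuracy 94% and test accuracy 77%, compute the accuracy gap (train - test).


Gap = train_accuracy - test_accuracy
= 94 - 77
= 17%
This gap suggests the model is overfitting.

17


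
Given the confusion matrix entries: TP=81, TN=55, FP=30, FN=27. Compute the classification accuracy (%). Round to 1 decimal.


Accuracy = (TP + TN) / (TP + TN + FP + FN) * 100
= (81 + 55) / (81 + 55 + 30 + 27)
= 136 / 193
= 0.7047
= 70.5%

70.5


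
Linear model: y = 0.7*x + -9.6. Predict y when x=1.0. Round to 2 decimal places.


y = 0.7 * 1.0 + (-9.6)
= 0.7 + (-9.6)
= -8.90

-8.90


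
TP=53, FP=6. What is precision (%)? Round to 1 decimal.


Precision = TP / (TP + FP) * 100
= 53 / (53 + 6)
= 53 / 59
= 0.8983
= 89.8%

89.8


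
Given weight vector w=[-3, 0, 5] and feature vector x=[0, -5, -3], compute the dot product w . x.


Element-wise products:
-3 * 0 = 0
0 * -5 = 0
5 * -3 = -15
Sum = 0 + 0 + -15
= -15

-15


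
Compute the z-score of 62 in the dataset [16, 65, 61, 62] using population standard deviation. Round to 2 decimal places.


Mean = (16 + 65 + 61 + 62) / 4 = 51.0
Variance = sum((x_i - mean)^2) / n = 410.5
Std = sqrt(410.5) = 20.2608
Z = (x - mean) / std
= (62 - 51.0) / 20.2608
= 11.0 / 20.2608
= 0.54

0.54


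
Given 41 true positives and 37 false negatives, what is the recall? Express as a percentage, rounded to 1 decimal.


Recall = TP / (TP + FN) * 100
= 41 / (41 + 37)
= 41 / 78
= 0.5256
= 52.6%

52.6


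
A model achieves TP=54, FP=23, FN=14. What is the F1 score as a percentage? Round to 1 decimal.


Precision = TP / (TP + FP) = 54 / 77 = 0.7013
Recall = TP / (TP + FN) = 54 / 68 = 0.7941
F1 = 2 * P * R / (P + R)
= 2 * 0.7013 * 0.7941 / (0.7013 + 0.7941)
= 1.1138 / 1.4954
= 0.7448
As percentage: 74.5%

74.5


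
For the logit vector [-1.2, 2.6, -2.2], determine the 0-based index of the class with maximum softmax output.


Softmax is a monotonic transformation, so it preserves the argmax.
We need to find the index of the maximum logit.
Index 0: -1.2
Index 1: 2.6
Index 2: -2.2
Maximum logit = 2.6 at index 1

1


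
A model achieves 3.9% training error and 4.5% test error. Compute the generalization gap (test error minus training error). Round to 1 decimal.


Generalization gap = test_error - train_error
= 4.5 - 3.9
= 0.6%
A small gap suggests good generalization.

0.6


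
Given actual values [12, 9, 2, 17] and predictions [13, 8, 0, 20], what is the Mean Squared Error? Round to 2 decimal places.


Differences: [-1, 1, 2, -3]
Squared errors: [1, 1, 4, 9]
Sum of squared errors = 15
MSE = 15 / 4 = 3.75

3.75


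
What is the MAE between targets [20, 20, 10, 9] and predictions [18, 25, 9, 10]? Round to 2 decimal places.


Absolute errors: [2, 5, 1, 1]
Sum of absolute errors = 9
MAE = 9 / 4 = 2.25

2.25


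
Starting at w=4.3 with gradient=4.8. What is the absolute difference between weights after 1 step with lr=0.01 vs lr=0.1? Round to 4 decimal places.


With lr=0.01: w_new = 4.3 - 0.01 * 4.8 = 4.252
With lr=0.1: w_new = 4.3 - 0.1 * 4.8 = 3.82
Absolute difference = |4.252 - 3.82|
= 0.4320

0.4320


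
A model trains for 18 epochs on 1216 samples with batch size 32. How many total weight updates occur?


Iterations per epoch = 1216 / 32 = 38
Total updates = iterations_per_epoch * epochs
= 38 * 18
= 684

684


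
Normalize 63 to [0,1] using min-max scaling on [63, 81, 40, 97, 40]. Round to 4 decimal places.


Min = 40, Max = 97
Range = 97 - 40 = 57
Scaled = (x - min) / (max - min)
= (63 - 40) / 57
= 23 / 57
= 0.4035

0.4035


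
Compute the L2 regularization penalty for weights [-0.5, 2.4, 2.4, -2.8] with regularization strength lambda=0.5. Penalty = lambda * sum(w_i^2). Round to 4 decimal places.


Squaring each weight:
(-0.5)^2 = 0.25
2.4^2 = 5.76
2.4^2 = 5.76
(-2.8)^2 = 7.84
Sum of squares = 19.61
Penalty = 0.5 * 19.61 = 9.8050

9.8050


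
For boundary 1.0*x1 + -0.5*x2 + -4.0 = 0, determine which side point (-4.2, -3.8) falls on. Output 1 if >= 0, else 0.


Compute 1.0 * -4.2 + -0.5 * -3.8 + -4.0
= -4.2 + 1.9 + -4.0
= -6.3
Since -6.3 < 0, the point is on the negative side.

0


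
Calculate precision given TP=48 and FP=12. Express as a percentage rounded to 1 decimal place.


Precision = TP / (TP + FP) * 100
= 48 / (48 + 12)
= 48 / 60
= 0.8
= 80.0%

80.0


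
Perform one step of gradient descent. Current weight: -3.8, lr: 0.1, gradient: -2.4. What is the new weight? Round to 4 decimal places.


w_new = w_old - lr * gradient
= -3.8 - 0.1 * -2.4
= -3.8 - (-0.24)
= -3.5600

-3.5600


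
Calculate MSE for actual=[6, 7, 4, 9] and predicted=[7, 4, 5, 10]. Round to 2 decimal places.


Differences: [-1, 3, -1, -1]
Squared errors: [1, 9, 1, 1]
Sum of squared errors = 12
MSE = 12 / 4 = 3.00

3.00


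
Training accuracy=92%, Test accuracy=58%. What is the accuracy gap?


Gap = train_accuracy - test_accuracy
= 92 - 58
= 34%
This large gap strongly indicates overfitting.

34


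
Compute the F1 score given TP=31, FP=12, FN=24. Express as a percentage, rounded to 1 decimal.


Precision = TP / (TP + FP) = 31 / 43 = 0.7209
Recall = TP / (TP + FN) = 31 / 55 = 0.5636
F1 = 2 * P * R / (P + R)
= 2 * 0.7209 * 0.5636 / (0.7209 + 0.5636)
= 0.8127 / 1.2846
= 0.6327
As percentage: 63.3%

63.3


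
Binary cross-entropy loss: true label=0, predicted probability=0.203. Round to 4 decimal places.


For y=0: Loss = -log(1-p)
= -log(1 - 0.203)
= -log(0.797)
= -(-0.2269)
= 0.2269

0.2269


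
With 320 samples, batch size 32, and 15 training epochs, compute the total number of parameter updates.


Iterations per epoch = 320 / 32 = 10
Total updates = iterations_per_epoch * epochs
= 10 * 15
= 150

150


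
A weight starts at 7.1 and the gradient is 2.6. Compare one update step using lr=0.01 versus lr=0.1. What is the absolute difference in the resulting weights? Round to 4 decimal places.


With lr=0.01: w_new = 7.1 - 0.01 * 2.6 = 7.074
With lr=0.1: w_new = 7.1 - 0.1 * 2.6 = 6.84
Absolute difference = |7.074 - 6.84|
= 0.2340

0.2340


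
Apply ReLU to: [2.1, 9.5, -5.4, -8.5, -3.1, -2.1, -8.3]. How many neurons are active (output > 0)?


ReLU(x) = max(0, x) for each element:
ReLU(2.1) = 2.1
ReLU(9.5) = 9.5
ReLU(-5.4) = 0
ReLU(-8.5) = 0
ReLU(-3.1) = 0
ReLU(-2.1) = 0
ReLU(-8.3) = 0
Active neurons (>0): 2

2


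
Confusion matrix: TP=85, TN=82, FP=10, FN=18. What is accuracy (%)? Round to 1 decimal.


Accuracy = (TP + TN) / (TP + TN + FP + FN) * 100
= (85 + 82) / (85 + 82 + 10 + 18)
= 167 / 195
= 0.8564
= 85.6%

85.6


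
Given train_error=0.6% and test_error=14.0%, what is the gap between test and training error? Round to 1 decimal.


Generalization gap = test_error - train_error
= 14.0 - 0.6
= 13.4%
A large gap suggests overfitting.

13.4


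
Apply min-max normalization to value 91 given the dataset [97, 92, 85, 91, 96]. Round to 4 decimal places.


Min = 85, Max = 97
Range = 97 - 85 = 12
Scaled = (x - min) / (max - min)
= (91 - 85) / 12
= 6 / 12
= 0.5000

0.5000


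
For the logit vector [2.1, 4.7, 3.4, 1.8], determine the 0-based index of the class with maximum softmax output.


Softmax is a monotonic transformation, so it preserves the argmax.
We need to find the index of the maximum logit.
Index 0: 2.1
Index 1: 4.7
Index 2: 3.4
Index 3: 1.8
Maximum logit = 4.7 at index 1

1


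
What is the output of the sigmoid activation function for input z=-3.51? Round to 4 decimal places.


sigmoid(z) = 1 / (1 + exp(-z))
exp(-(-3.51)) = exp(3.51) = 33.4483
1 + 33.4483 = 34.4483
1 / 34.4483 = 0.0290

0.0290


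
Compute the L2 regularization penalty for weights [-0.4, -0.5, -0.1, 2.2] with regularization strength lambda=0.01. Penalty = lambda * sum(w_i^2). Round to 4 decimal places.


Squaring each weight:
(-0.4)^2 = 0.16
(-0.5)^2 = 0.25
(-0.1)^2 = 0.01
2.2^2 = 4.84
Sum of squares = 5.26
Penalty = 0.01 * 5.26 = 0.0526

0.0526


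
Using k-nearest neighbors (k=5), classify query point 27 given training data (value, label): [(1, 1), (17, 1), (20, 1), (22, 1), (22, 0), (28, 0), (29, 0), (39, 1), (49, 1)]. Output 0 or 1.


Distances from query 27:
Point 28 (class 0): distance = 1
Point 29 (class 0): distance = 2
Point 22 (class 0): distance = 5
Point 22 (class 1): distance = 5
Point 20 (class 1): distance = 7
K=5 nearest neighbors: classes = [0, 0, 0, 1, 1]
Votes for class 1: 2 / 5
Majority vote => class 0

0


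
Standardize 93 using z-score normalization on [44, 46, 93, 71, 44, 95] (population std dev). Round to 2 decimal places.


Mean = (44 + 46 + 93 + 71 + 44 + 95) / 6 = 65.5
Variance = sum((x_i - mean)^2) / n = 493.5833
Std = sqrt(493.5833) = 22.2167
Z = (x - mean) / std
= (93 - 65.5) / 22.2167
= 27.5 / 22.2167
= 1.24

1.24


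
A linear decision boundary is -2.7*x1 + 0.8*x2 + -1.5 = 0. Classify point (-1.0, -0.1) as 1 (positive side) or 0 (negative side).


Compute -2.7 * -1.0 + 0.8 * -0.1 + -1.5
= 2.7 + -0.08 + -1.5
= 1.12
Since 1.12 >= 0, the point is on the positive side.

1


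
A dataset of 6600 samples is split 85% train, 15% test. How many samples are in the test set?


Train samples = 6600 * 85% = 5610
Test samples = 6600 - 5610
= 990

990


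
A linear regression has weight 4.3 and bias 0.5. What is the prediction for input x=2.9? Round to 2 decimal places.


y = 4.3 * 2.9 + (0.5)
= 12.47 + (0.5)
= 12.97

12.97


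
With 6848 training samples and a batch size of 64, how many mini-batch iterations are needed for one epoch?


Iterations per epoch = dataset_size / batch_size
= 6848 / 64
= 107

107


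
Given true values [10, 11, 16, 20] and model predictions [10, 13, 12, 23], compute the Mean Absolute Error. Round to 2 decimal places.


Absolute errors: [0, 2, 4, 3]
Sum of absolute errors = 9
MAE = 9 / 4 = 2.25

2.25


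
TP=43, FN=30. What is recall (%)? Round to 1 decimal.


Recall = TP / (TP + FN) * 100
= 43 / (43 + 30)
= 43 / 73
= 0.589
= 58.9%

58.9


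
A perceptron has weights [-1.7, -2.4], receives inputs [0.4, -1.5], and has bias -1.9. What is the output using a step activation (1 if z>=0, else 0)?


z = w . x + b
= -1.7*0.4 + -2.4*-1.5 + -1.9
= -0.68 + 3.6 + -1.9
= 2.92 + -1.9
= 1.02
Since z = 1.02 >= 0, output = 1

1


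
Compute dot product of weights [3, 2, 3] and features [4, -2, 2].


Element-wise products:
3 * 4 = 12
2 * -2 = -4
3 * 2 = 6
Sum = 12 + -4 + 6
= 14

14


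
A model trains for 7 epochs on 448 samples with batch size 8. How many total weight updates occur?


Iterations per epoch = 448 / 8 = 56
Total updates = iterations_per_epoch * epochs
= 56 * 7
= 392

392


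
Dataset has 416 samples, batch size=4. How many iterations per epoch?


Iterations per epoch = dataset_size / batch_size
= 416 / 4
= 104

104


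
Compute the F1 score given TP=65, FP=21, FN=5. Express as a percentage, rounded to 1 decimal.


Precision = TP / (TP + FP) = 65 / 86 = 0.7558
Recall = TP / (TP + FN) = 65 / 70 = 0.9286
F1 = 2 * P * R / (P + R)
= 2 * 0.7558 * 0.9286 / (0.7558 + 0.9286)
= 1.4037 / 1.6844
= 0.8333
As percentage: 83.3%

83.3


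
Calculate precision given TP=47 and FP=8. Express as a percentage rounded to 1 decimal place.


Precision = TP / (TP + FP) * 100
= 47 / (47 + 8)
= 47 / 55
= 0.8545
= 85.5%

85.5


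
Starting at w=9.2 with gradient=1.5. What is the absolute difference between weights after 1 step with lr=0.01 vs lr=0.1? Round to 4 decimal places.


With lr=0.01: w_new = 9.2 - 0.01 * 1.5 = 9.185
With lr=0.1: w_new = 9.2 - 0.1 * 1.5 = 9.05
Absolute difference = |9.185 - 9.05|
= 0.1350

0.1350


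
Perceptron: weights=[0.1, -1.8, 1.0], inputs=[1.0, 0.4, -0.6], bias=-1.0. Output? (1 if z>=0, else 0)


z = w . x + b
= 0.1*1.0 + -1.8*0.4 + 1.0*-0.6 + -1.0
= 0.1 + -0.72 + -0.6 + -1.0
= -1.22 + -1.0
= -2.22
Since z = -2.22 < 0, output = 0

0


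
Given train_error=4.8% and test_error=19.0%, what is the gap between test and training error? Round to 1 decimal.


Generalization gap = test_error - train_error
= 19.0 - 4.8
= 14.2%
A large gap suggests overfitting.

14.2


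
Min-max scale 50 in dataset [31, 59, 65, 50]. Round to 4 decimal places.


Min = 31, Max = 65
Range = 65 - 31 = 34
Scaled = (x - min) / (max - min)
= (50 - 31) / 34
= 19 / 34
= 0.5588

0.5588


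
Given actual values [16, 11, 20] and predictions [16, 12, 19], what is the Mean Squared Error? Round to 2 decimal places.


Differences: [0, -1, 1]
Squared errors: [0, 1, 1]
Sum of squared errors = 2
MSE = 2 / 3 = 0.67

0.67


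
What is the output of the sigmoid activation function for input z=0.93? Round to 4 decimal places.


sigmoid(z) = 1 / (1 + exp(-z))
exp(-(0.93)) = exp(-0.93) = 0.3946
1 + 0.3946 = 1.3946
1 / 1.3946 = 0.7171

0.7171


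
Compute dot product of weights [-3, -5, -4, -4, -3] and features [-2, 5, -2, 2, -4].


Element-wise products:
-3 * -2 = 6
-5 * 5 = -25
-4 * -2 = 8
-4 * 2 = -8
-3 * -4 = 12
Sum = 6 + -25 + 8 + -8 + 12
= -7

-7


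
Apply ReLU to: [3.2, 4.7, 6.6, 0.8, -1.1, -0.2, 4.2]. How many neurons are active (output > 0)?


ReLU(x) = max(0, x) for each element:
ReLU(3.2) = 3.2
ReLU(4.7) = 4.7
ReLU(6.6) = 6.6
ReLU(0.8) = 0.8
ReLU(-1.1) = 0
ReLU(-0.2) = 0
ReLU(4.2) = 4.2
Active neurons (>0): 5

5


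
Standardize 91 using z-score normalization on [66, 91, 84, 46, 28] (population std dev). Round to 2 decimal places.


Mean = (66 + 91 + 84 + 46 + 28) / 5 = 63.0
Variance = sum((x_i - mean)^2) / n = 549.6
Std = sqrt(549.6) = 23.4435
Z = (x - mean) / std
= (91 - 63.0) / 23.4435
= 28.0 / 23.4435
= 1.19

1.19


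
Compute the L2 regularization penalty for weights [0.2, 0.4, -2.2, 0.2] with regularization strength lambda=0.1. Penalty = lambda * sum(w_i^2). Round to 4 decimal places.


Squaring each weight:
0.2^2 = 0.04
0.4^2 = 0.16
(-2.2)^2 = 4.84
0.2^2 = 0.04
Sum of squares = 5.08
Penalty = 0.1 * 5.08 = 0.5080

0.5080


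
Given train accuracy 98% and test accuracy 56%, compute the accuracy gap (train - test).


Gap = train_accuracy - test_accuracy
= 98 - 56
= 42%
This large gap strongly indicates overfitting.

42


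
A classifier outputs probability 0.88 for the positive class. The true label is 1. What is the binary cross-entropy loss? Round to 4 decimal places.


For y=1: Loss = -log(p)
= -log(0.88)
= -(-0.1278)
= 0.1278

0.1278


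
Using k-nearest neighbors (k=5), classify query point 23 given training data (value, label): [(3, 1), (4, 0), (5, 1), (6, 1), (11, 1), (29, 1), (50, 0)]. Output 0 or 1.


Distances from query 23:
Point 29 (class 1): distance = 6
Point 11 (class 1): distance = 12
Point 6 (class 1): distance = 17
Point 5 (class 1): distance = 18
Point 4 (class 0): distance = 19
K=5 nearest neighbors: classes = [1, 1, 1, 1, 0]
Votes for class 1: 4 / 5
Majority vote => class 1

1


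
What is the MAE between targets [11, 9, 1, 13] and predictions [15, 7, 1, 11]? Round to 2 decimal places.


Absolute errors: [4, 2, 0, 2]
Sum of absolute errors = 8
MAE = 8 / 4 = 2.00

2.00


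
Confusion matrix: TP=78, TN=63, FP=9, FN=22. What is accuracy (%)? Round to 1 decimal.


Accuracy = (TP + TN) / (TP + TN + FP + FN) * 100
= (78 + 63) / (78 + 63 + 9 + 22)
= 141 / 172
= 0.8198
= 82.0%

82.0


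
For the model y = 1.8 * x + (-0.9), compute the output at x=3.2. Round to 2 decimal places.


y = 1.8 * 3.2 + (-0.9)
= 5.76 + (-0.9)
= 4.86

4.86


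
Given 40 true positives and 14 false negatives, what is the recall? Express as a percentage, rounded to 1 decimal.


Recall = TP / (TP + FN) * 100
= 40 / (40 + 14)
= 40 / 54
= 0.7407
= 74.1%

74.1


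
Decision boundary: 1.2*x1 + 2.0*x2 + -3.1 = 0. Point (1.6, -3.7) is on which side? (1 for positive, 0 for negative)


Compute 1.2 * 1.6 + 2.0 * -3.7 + -3.1
= 1.92 + -7.4 + -3.1
= -8.58
Since -8.58 < 0, the point is on the negative side.

0


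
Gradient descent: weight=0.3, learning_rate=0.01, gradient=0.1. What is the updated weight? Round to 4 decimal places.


w_new = w_old - lr * gradient
= 0.3 - 0.01 * 0.1
= 0.3 - (0.001)
= 0.2990

0.2990


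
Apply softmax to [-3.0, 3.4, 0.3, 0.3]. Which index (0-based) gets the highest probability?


Softmax is a monotonic transformation, so it preserves the argmax.
We need to find the index of the maximum logit.
Index 0: -3.0
Index 1: 3.4
Index 2: 0.3
Index 3: 0.3
Maximum logit = 3.4 at index 1

1


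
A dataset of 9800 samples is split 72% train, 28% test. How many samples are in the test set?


Train samples = 9800 * 72% = 7056
Test samples = 9800 - 7056
= 2744

2744


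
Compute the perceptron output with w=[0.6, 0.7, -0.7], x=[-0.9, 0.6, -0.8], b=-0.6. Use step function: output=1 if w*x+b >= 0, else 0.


z = w . x + b
= 0.6*-0.9 + 0.7*0.6 + -0.7*-0.8 + -0.6
= -0.54 + 0.42 + 0.56 + -0.6
= 0.44 + -0.6
= -0.16
Since z = -0.16 < 0, output = 0

0


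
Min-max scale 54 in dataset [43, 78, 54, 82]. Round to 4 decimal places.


Min = 43, Max = 82
Range = 82 - 43 = 39
Scaled = (x - min) / (max - min)
= (54 - 43) / 39
= 11 / 39
= 0.2821

0.2821


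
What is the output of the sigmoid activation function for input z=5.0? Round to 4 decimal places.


sigmoid(z) = 1 / (1 + exp(-z))
exp(-(5.0)) = exp(-5.0) = 0.0067
1 + 0.0067 = 1.0067
1 / 1.0067 = 0.9933

0.9933


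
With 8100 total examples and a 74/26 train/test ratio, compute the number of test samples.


Train samples = 8100 * 74% = 5994
Test samples = 8100 - 5994
= 2106

2106


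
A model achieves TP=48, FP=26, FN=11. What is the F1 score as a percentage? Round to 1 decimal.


Precision = TP / (TP + FP) = 48 / 74 = 0.6486
Recall = TP / (TP + FN) = 48 / 59 = 0.8136
F1 = 2 * P * R / (P + R)
= 2 * 0.6486 * 0.8136 / (0.6486 + 0.8136)
= 1.0554 / 1.4622
= 0.7218
As percentage: 72.2%

72.2


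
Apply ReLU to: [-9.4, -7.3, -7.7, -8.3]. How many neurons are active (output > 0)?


ReLU(x) = max(0, x) for each element:
ReLU(-9.4) = 0
ReLU(-7.3) = 0
ReLU(-7.7) = 0
ReLU(-8.3) = 0
Active neurons (>0): 0

0


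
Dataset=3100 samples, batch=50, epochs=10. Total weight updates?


Iterations per epoch = 3100 / 50 = 62
Total updates = iterations_per_epoch * epochs
= 62 * 10
= 620

620


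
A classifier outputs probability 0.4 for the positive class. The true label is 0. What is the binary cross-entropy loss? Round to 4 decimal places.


For y=0: Loss = -log(1-p)
= -log(1 - 0.4)
= -log(0.6)
= -(-0.5108)
= 0.5108

0.5108


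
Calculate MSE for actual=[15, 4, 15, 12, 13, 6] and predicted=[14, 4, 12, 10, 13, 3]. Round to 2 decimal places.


Differences: [1, 0, 3, 2, 0, 3]
Squared errors: [1, 0, 9, 4, 0, 9]
Sum of squared errors = 23
MSE = 23 / 6 = 3.83

3.83


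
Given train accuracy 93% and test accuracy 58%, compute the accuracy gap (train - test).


Gap = train_accuracy - test_accuracy
= 93 - 58
= 35%
This large gap strongly indicates overfitting.

35


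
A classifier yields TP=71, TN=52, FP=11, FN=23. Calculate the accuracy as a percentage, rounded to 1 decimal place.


Accuracy = (TP + TN) / (TP + TN + FP + FN) * 100
= (71 + 52) / (71 + 52 + 11 + 23)
= 123 / 157
= 0.7834
= 78.3%

78.3


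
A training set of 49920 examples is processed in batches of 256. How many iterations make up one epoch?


Iterations per epoch = dataset_size / batch_size
= 49920 / 256
= 195

195


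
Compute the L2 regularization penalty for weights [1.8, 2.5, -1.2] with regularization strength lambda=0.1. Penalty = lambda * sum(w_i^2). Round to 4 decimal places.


Squaring each weight:
1.8^2 = 3.24
2.5^2 = 6.25
(-1.2)^2 = 1.44
Sum of squares = 10.93
Penalty = 0.1 * 10.93 = 1.0930

1.0930


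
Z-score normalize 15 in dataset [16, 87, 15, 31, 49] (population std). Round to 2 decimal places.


Mean = (16 + 87 + 15 + 31 + 49) / 5 = 39.6
Variance = sum((x_i - mean)^2) / n = 714.24
Std = sqrt(714.24) = 26.7253
Z = (x - mean) / std
= (15 - 39.6) / 26.7253
= -24.6 / 26.7253
= -0.92

-0.92


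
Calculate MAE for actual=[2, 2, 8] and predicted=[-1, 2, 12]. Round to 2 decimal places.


Absolute errors: [3, 0, 4]
Sum of absolute errors = 7
MAE = 7 / 3 = 2.33

2.33


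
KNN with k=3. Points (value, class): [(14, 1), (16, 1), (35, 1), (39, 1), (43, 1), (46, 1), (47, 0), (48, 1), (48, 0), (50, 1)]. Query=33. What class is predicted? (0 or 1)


Distances from query 33:
Point 35 (class 1): distance = 2
Point 39 (class 1): distance = 6
Point 43 (class 1): distance = 10
K=3 nearest neighbors: classes = [1, 1, 1]
Votes for class 1: 3 / 3
Majority vote => class 1

1


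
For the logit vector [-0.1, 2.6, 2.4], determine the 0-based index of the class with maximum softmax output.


Softmax is a monotonic transformation, so it preserves the argmax.
We need to find the index of the maximum logit.
Index 0: -0.1
Index 1: 2.6
Index 2: 2.4
Maximum logit = 2.6 at index 1

1


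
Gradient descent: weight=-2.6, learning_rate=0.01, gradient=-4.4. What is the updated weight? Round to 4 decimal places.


w_new = w_old - lr * gradient
= -2.6 - 0.01 * -4.4
= -2.6 - (-0.044)
= -2.5560

-2.5560


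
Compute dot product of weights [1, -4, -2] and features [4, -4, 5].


Element-wise products:
1 * 4 = 4
-4 * -4 = 16
-2 * 5 = -10
Sum = 4 + 16 + -10
= 10

10


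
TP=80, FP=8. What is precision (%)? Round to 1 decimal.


Precision = TP / (TP + FP) * 100
= 80 / (80 + 8)
= 80 / 88
= 0.9091
= 90.9%

90.9


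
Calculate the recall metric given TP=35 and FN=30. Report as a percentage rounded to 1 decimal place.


Recall = TP / (TP + FN) * 100
= 35 / (35 + 30)
= 35 / 65
= 0.5385
= 53.8%

53.8


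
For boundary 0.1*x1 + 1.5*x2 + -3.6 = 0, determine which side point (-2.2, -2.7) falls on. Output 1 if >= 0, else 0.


Compute 0.1 * -2.2 + 1.5 * -2.7 + -3.6
= -0.22 + -4.05 + -3.6
= -7.87
Since -7.87 < 0, the point is on the negative side.

0


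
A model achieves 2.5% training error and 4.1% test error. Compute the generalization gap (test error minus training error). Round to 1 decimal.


Generalization gap = test_error - train_error
= 4.1 - 2.5
= 1.6%
A small gap suggests good generalization.

1.6


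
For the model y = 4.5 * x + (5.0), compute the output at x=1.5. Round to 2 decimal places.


y = 4.5 * 1.5 + (5.0)
= 6.75 + (5.0)
= 11.75

11.75


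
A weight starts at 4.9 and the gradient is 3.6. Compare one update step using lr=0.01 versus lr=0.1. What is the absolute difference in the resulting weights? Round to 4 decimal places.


With lr=0.01: w_new = 4.9 - 0.01 * 3.6 = 4.864
With lr=0.1: w_new = 4.9 - 0.1 * 3.6 = 4.54
Absolute difference = |4.864 - 4.54|
= 0.3240

0.3240


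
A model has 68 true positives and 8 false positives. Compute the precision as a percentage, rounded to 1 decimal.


Precision = TP / (TP + FP) * 100
= 68 / (68 + 8)
= 68 / 76
= 0.8947
= 89.5%

89.5


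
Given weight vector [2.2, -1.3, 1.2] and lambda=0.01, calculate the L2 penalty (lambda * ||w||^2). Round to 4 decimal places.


Squaring each weight:
2.2^2 = 4.84
(-1.3)^2 = 1.69
1.2^2 = 1.44
Sum of squares = 7.97
Penalty = 0.01 * 7.97 = 0.0797

0.0797


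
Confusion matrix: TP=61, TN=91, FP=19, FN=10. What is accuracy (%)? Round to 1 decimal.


Accuracy = (TP + TN) / (TP + TN + FP + FN) * 100
= (61 + 91) / (61 + 91 + 19 + 10)
= 152 / 181
= 0.8398
= 84.0%

84.0


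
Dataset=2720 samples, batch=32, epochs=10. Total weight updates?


Iterations per epoch = 2720 / 32 = 85
Total updates = iterations_per_epoch * epochs
= 85 * 10
= 850

850


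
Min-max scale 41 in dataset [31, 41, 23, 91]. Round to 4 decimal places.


Min = 23, Max = 91
Range = 91 - 23 = 68
Scaled = (x - min) / (max - min)
= (41 - 23) / 68
= 18 / 68
= 0.2647

0.2647


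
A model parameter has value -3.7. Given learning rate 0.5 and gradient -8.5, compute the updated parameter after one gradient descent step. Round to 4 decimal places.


w_new = w_old - lr * gradient
= -3.7 - 0.5 * -8.5
= -3.7 - (-4.25)
= 0.5500

0.5500


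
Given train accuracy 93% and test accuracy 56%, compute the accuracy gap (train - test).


Gap = train_accuracy - test_accuracy
= 93 - 56
= 37%
This large gap strongly indicates overfitting.

37


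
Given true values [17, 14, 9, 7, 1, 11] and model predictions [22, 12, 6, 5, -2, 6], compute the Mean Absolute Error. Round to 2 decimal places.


Absolute errors: [5, 2, 3, 2, 3, 5]
Sum of absolute errors = 20
MAE = 20 / 6 = 3.33

3.33


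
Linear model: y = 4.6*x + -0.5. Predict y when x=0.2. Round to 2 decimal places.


y = 4.6 * 0.2 + (-0.5)
= 0.92 + (-0.5)
= 0.42

0.42


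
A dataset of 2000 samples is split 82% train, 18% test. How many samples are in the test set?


Train samples = 2000 * 82% = 1640
Test samples = 2000 - 1640
= 360

360


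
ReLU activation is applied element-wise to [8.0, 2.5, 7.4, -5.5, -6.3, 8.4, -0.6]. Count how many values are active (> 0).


ReLU(x) = max(0, x) for each element:
ReLU(8.0) = 8.0
ReLU(2.5) = 2.5
ReLU(7.4) = 7.4
ReLU(-5.5) = 0
ReLU(-6.3) = 0
ReLU(8.4) = 8.4
ReLU(-0.6) = 0
Active neurons (>0): 4

4


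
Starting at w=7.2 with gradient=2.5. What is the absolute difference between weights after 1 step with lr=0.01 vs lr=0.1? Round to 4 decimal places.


With lr=0.01: w_new = 7.2 - 0.01 * 2.5 = 7.175
With lr=0.1: w_new = 7.2 - 0.1 * 2.5 = 6.95
Absolute difference = |7.175 - 6.95|
= 0.2250

0.2250


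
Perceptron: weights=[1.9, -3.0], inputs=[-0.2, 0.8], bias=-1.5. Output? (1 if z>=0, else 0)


z = w . x + b
= 1.9*-0.2 + -3.0*0.8 + -1.5
= -0.38 + -2.4 + -1.5
= -2.78 + -1.5
= -4.28
Since z = -4.28 < 0, output = 0

0


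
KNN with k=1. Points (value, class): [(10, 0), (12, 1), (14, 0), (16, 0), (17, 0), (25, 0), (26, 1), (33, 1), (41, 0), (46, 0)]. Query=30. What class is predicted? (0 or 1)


Distances from query 30:
Point 33 (class 1): distance = 3
K=1 nearest neighbors: classes = [1]
Votes for class 1: 1 / 1
Majority vote => class 1

1


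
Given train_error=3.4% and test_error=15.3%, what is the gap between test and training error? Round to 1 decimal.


Generalization gap = test_error - train_error
= 15.3 - 3.4
= 11.9%
A large gap suggests overfitting.

11.9


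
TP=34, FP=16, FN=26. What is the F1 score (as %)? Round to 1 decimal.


Precision = TP / (TP + FP) = 34 / 50 = 0.68
Recall = TP / (TP + FN) = 34 / 60 = 0.5667
F1 = 2 * P * R / (P + R)
= 2 * 0.68 * 0.5667 / (0.68 + 0.5667)
= 0.7707 / 1.2467
= 0.6182
As percentage: 61.8%

61.8


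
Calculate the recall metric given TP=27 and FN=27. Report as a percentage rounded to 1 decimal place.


Recall = TP / (TP + FN) * 100
= 27 / (27 + 27)
= 27 / 54
= 0.5
= 50.0%

50.0


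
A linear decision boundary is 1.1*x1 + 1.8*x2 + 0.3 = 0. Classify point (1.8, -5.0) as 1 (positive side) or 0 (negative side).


Compute 1.1 * 1.8 + 1.8 * -5.0 + 0.3
= 1.98 + -9.0 + 0.3
= -6.72
Since -6.72 < 0, the point is on the negative side.

0


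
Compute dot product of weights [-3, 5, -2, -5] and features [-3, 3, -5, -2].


Element-wise products:
-3 * -3 = 9
5 * 3 = 15
-2 * -5 = 10
-5 * -2 = 10
Sum = 9 + 15 + 10 + 10
= 44

44


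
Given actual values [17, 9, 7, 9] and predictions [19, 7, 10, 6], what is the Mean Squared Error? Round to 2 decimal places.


Differences: [-2, 2, -3, 3]
Squared errors: [4, 4, 9, 9]
Sum of squared errors = 26
MSE = 26 / 4 = 6.50

6.50


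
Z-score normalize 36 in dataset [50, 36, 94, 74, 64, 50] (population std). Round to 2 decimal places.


Mean = (50 + 36 + 94 + 74 + 64 + 50) / 6 = 61.3333
Variance = sum((x_i - mean)^2) / n = 355.5556
Std = sqrt(355.5556) = 18.8562
Z = (x - mean) / std
= (36 - 61.3333) / 18.8562
= -25.3333 / 18.8562
= -1.34

-1.34
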